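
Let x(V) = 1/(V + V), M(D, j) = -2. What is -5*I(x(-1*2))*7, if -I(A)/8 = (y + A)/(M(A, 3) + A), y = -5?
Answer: 1960/3 ≈ 653.33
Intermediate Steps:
x(V) = 1/(2*V)
I(A) = -8*(-5 + A)/(-2 + A)
-5*I(x(-1*2))*7 = -40*(5 - 1/(2*((-1*2))))/(-2 + 1/(2*((-1*2))))*7 = -40*(5 - 1/(2*(-2)))/(-2 + (½)/(-2))*7 = -40*(5 - (-1)/(2*2))/(-2 + (½)*(-½))*7 = -40*(5 - 1*(-¼))/(-2 - ¼)*7 = -40*(5 + ¼)/(-9/4)*7 = -40*(-4)*21/(9*4)*7 = -5*(-56/3)*7 = (280/3)*7 = 1960/3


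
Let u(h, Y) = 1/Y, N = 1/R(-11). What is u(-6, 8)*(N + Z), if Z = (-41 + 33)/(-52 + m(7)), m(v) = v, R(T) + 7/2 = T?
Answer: 71/5220 ≈ 0.013602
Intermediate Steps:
R(T) = -7/2 + T
N = -2/29 (N = 1/(-7/2 - 11) = 1/(-29/2) = -2/29 ≈ -0.068966)
u(h, Y) = 1/Y
Z = 8/45 (Z = (-41 + 33)/(-52 + 7) = -8/(-45) = -8*(-1/45) = 8/45 ≈ 0.17778)
u(-6, 8)*(N + Z) = (-2/29 + 8/45)/8 = (1/8)*(142/1305) = 71/5220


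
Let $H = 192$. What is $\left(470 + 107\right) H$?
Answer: $110784$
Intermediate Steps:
$\left(470 + 107\right) H = \left(470 + 107\right) 192 = 577 \cdot 192 = 110784$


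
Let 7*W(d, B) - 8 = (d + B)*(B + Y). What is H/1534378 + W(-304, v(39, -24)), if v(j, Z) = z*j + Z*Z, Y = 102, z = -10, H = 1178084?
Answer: -26061890170/5370323 ≈ -4852.9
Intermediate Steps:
v(j, Z) = Z² - 10*j (v(j, Z) = -10*j + Z*Z = -10*j + Z² = Z² - 10*j)
W(d, B) = 8/7 + (102 + B)*(B + d)/7 (W(d, B) = 8/7 + ((d + B)*(B + 102))/7 = 8/7 + ((B + d)*(102 + B))/7 = 8/7 + ((102 + B)*(B + d))/7 = 8/7 + (102 + B)*(B + d)/7)
H/1534378 + W(-304, v(39, -24)) = 1178084/1534378 + (8/7 + ((-24)² - 10*39)²/7 + 102*((-24)² - 10*39)/7 + (102/7)*(-304) + (⅐)*((-24)² - 10*39)*(-304)) = 1178084*(1/1534378) + (8/7 + (576 - 390)²/7 + 102*(576 - 390)/7 - 31008/7 + (⅐)*(576 - 390)*(-304)) = 589042/767189 + (8/7 + (⅐)*186² + (102/7)*186 - 31008/7 + (⅐)*186*(-304)) = 589042/767189 + (8/7 + (⅐)*34596 + 18972/7 - 31008/7 - 56544/7) = 589042/767189 + (8/7 + 34596/7 + 18972/7 - 31008/7 - 56544/7) = 589042/767189 - 33976/7 = -26061890170/5370323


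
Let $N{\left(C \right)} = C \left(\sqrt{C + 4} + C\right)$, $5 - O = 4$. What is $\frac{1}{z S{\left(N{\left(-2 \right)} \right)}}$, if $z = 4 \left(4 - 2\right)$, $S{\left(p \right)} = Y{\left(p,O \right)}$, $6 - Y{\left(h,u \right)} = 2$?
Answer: $\frac{1}{32} \approx 0.03125$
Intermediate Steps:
$O = 1$ ($O = 5 - 4 = 1$)
$Y{\left(h,u \right)} = 4$ ($Y{\left(h,u \right)} = 6 - 2 = 4$)
$N{\left(C \right)} = C \left(C + \sqrt{4 + C}\right)$ ($N{\left(C \right)} = C \left(\sqrt{4 + C} + C\right) = C \left(C + \sqrt{4 + C}\right)$)
$S{\left(p \right)} = 4$
$z = 8$ ($z = 4 \cdot 2 = 8$)
$\frac{1}{z S{\left(N{\left(-2 \right)} \right)}} = \frac{1}{8 \cdot 4} = \frac{1}{32}$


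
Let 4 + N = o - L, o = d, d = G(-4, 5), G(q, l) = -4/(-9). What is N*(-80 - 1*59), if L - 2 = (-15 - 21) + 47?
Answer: 20711/9 ≈ 2301.2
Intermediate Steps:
G(q, l) = 4/9 (G(q, l) = -4*(-1/9) = 4/9)
d = 4/9 ≈ 0.44444
o = 4/9 ≈ 0.44444
L = 13 (L = 2 + ((-15 - 21) + 47) = 2 + (-36 + 47) = 2 + 11 = 13)
N = -149/9 (N = -4 + (4/9 - 1*13) = -4 + (4/9 - 13) = -4 - 113/9 = -149/9 ≈ -16.556)
N*(-80 - 1*59) = -149*(-80 - 1*59)/9 = -149*(-80 - 59)/9 = -149/9*(-139) = 20711/9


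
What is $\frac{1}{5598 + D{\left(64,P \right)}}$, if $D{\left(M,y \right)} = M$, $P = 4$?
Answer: $\frac{1}{5662} \approx 0.00017662$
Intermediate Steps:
$\frac{1}{5598 + D{\left(64,P \right)}} = \frac{1}{5598 + 64} = \frac{1}{5662}$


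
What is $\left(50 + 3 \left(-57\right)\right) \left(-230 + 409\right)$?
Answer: $-21659$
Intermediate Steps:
$\left(50 + 3 \left(-57\right)\right) \left(-230 + 409\right) = \left(50 - 171\right) 179 = \left(-121\right) 179 = -21659$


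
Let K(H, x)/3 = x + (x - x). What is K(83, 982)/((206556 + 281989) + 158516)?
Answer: 982/215687 ≈ 0.0045529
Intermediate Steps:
K(H, x) = 3*x (K(H, x) = 3*(x + (x - x)) = 3*(x + 0) = 3*x)
K(83, 982)/((206556 + 281989) + 158516) = (3*982)/((206556 + 281989) + 158516) = 2946/(488545 + 158516) = 2946/647061 = 2946*(1/647061) = 982/215687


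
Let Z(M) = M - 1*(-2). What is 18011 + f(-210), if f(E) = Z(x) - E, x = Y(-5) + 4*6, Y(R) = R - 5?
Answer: 18237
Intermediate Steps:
Y(R) = -5 + R
x = 14 (x = (-5 - 5) + 4*6 = -10 + 24 = 14)
Z(M) = 2 + M (Z(M) = M + 2 = 2 + M)
f(E) = 16 - E (f(E) = (2 + 14) - E = 16 - E)
18011 + f(-210) = 18011 + (16 - 1*(-210)) = 18011 + (16 + 210) = 18011 + 226 = 18237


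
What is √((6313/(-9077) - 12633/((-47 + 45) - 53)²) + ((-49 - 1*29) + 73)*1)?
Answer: 7*I*√50211776443/499235 ≈ 3.1419*I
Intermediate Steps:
√((6313/(-9077) - 12633/((-47 + 45) - 53)²) + ((-49 - 1*29) + 73)*1) = √((6313*(-1/9077) - 12633/(-2 - 53)²) + ((-49 - 29) + 73)*1) = √((-6313/9077 - 12633/((-55)²)) + (-78 + 73)*1) = √((-6313/9077 - 12633/3025) - 5*1) = √((-6313/9077 - 12633*1/3025) - 5) = √((-6313/9077 - 12633/3025) - 5) = √(-133766566/27457925 - 5) = √(-271056191/27457925) = 7*I*√50211776443/499235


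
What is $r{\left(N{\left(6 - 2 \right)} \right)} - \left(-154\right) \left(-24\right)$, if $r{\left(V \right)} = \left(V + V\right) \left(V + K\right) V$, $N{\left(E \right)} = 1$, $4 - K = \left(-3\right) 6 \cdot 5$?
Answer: $-3506$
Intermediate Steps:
$K = 94$ ($K = 4 - \left(-3\right) 6 \cdot 5 = 4 - \left(-18\right) 5 = 4 - -90 = 4 + 90 = 94$)
$r{\left(V \right)} = 2 V^{2} \left(94 + V\right)$ ($r{\left(V \right)} = \left(V + V\right) \left(V + 94\right) V = 2 V \left(94 + V\right) V = 2 V^{2} \left(94 + V\right)$)
$r{\left(N{\left(6 - 2 \right)} \right)} - \left(-154\right) \left(-24\right) = 2 \cdot 1^{2} \left(94 + 1\right) - \left(-154\right) \left(-24\right) = 2 \cdot 1 \cdot 95 - 3696 = 190 - 3696 = -3506$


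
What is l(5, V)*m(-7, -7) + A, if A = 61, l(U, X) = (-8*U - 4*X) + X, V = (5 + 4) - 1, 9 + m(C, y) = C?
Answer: 1085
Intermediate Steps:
m(C, y) = -9 + C
V = 8 (V = 9 - 1 = 8)
l(U, X) = -8*U - 3*X
l(5, V)*m(-7, -7) + A = (-8*5 - 3*8)*(-9 - 7) + 61 = (-40 - 24)*(-16) + 61 = -64*(-16) + 61 = 1024 + 61 = 1085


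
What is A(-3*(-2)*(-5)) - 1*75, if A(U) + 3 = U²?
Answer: 822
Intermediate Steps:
A(U) = -3 + U²
A(-3*(-2)*(-5)) - 1*75 = (-3 + (-3*(-2)*(-5))²) - 1*75 = (-3 + (6*(-5))²) - 75 = (-3 + (-30)²) - 75 = (-3 + 900) - 75 = 897 - 75 = 822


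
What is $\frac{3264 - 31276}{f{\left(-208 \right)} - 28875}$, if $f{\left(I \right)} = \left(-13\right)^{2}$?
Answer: $\frac{14006}{14353} \approx 0.97582$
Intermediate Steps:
$f{\left(I \right)} = 169$
$\frac{3264 - 31276}{f{\left(-208 \right)} - 28875} = \frac{3264 - 31276}{169 - 28875} = - \frac{28012}{-28706} = \left(-28012\right) \left(- \frac{1}{28706}\right) = \frac{14006}{14353}$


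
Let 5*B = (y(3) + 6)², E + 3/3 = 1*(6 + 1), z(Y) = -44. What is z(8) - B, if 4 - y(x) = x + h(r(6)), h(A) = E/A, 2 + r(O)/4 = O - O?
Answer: -4481/80 ≈ -56.013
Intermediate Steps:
r(O) = -8 (r(O) = -8 + 4*(O - O) = -8 + 4*0 = -8 + 0 = -8)
E = 6 (E = -1 + 1*(6 + 1) = -1 + 1*7 = -1 + 7 = 6)
h(A) = 6/A
y(x) = 19/4 - x (y(x) = 4 - (x + 6/(-8)) = 4 - (x + 6*(-⅛)) = 4 - (x - ¾) = 4 - (-¾ + x) = 4 + (¾ - x) = 19/4 - x)
B = 961/80 (B = ((19/4 - 1*3) + 6)²/5 = ((19/4 - 3) + 6)²/5 = (7/4 + 6)²/5 = (31/4)²/5 = (⅕)*(961/16) = 961/80 ≈ 12.012)
z(8) - B = -44 - 1*961/80 = -44 - 961/80 = -4481/80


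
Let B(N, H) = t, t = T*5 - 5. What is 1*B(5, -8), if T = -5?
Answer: -30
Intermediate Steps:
t = -30 (t = -5*5 - 5 = -25 - 5 = -30)
B(N, H) = -30
1*B(5, -8) = 1*(-30) = -30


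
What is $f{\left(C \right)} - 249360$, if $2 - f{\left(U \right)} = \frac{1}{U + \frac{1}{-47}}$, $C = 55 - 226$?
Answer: $- \frac{2004339557}{8038} \approx -2.4936 \cdot 10^{5}$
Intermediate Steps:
$C = -171$
$f{\left(U \right)} = 2 - \frac{1}{- \frac{1}{47} + U}$ ($f{\left(U \right)} = 2 - \frac{1}{U + \frac{1}{-47}} = 2 - \frac{1}{U - \frac{1}{47}} = 2 - \frac{1}{- \frac{1}{47} + U}$)
$f{\left(C \right)} - 249360 = \frac{-49 + 94 \left(-171\right)}{-1 + 47 \left(-171\right)} - 249360 = \frac{-49 - 16074}{-1 - 8037} - 249360 = \frac{1}{-8038} \left(-16123\right) - 249360 = \left(- \frac{1}{8038}\right) \left(-16123\right) - 249360 = \frac{16123}{8038} - 249360 = - \frac{2004339557}{8038}$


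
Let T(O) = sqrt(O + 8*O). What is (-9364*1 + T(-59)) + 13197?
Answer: 3833 + 3*I*sqrt(59) ≈ 3833.0 + 23.043*I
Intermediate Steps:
T(O) = 3*sqrt(O) (T(O) = sqrt(9*O) = 3*sqrt(O))
(-9364*1 + T(-59)) + 13197 = (-9364*1 + 3*sqrt(-59)) + 13197 = (-9364 + 3*(I*sqrt(59))) + 13197 = (-9364 + 3*I*sqrt(59)) + 13197 = 3833 + 3*I*sqrt(59)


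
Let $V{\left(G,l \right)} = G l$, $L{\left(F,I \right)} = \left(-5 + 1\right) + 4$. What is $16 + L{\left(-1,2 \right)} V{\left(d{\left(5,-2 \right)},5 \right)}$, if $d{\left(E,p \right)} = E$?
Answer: $16$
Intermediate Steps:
$L{\left(F,I \right)} = 0$ ($L{\left(F,I \right)} = -4 + 4 = 0$)
$16 + L{\left(-1,2 \right)} V{\left(d{\left(5,-2 \right)},5 \right)} = 16 + 0 \cdot 5 \cdot 5 = 16 + 0 \cdot 25 = 16 + 0 = 16$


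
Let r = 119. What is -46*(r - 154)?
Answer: 1610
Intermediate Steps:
-46*(r - 154) = -46*(119 - 154) = -46*(-35) = 1610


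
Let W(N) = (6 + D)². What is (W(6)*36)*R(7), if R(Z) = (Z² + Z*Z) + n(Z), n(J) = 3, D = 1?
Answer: 178164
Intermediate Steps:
W(N) = 49 (W(N) = (6 + 1)² = 7² = 49)
R(Z) = 3 + 2*Z² (R(Z) = (Z² + Z*Z) + 3 = (Z² + Z²) + 3 = 2*Z² + 3 = 3 + 2*Z²)
(W(6)*36)*R(7) = (49*36)*(3 + 2*7²) = 1764*(3 + 2*49) = 1764*(3 + 98) = 1764*101 = 178164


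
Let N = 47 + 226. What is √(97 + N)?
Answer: √370 ≈ 19.235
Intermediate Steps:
N = 273
√(97 + N) = √(97 + 273) = √370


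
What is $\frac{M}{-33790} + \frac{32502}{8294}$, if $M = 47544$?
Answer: $\frac{175978161}{70063565} \approx 2.5117$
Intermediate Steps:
$\frac{M}{-33790} + \frac{32502}{8294} = \frac{47544}{-33790} + \frac{32502}{8294} = 47544 \left(- \frac{1}{33790}\right) + 32502 \cdot \frac{1}{8294} = - \frac{23772}{16895} + \frac{16251}{4147} = \frac{175978161}{70063565}$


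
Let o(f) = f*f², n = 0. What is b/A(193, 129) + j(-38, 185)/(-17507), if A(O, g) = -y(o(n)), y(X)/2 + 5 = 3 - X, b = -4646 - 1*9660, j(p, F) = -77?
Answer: -17889631/5002 ≈ -3576.5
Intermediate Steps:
b = -14306 (b = -4646 - 9660 = -14306)
o(f) = f³
y(X) = -4 - 2*X (y(X) = -10 + 2*(3 - X) = -10 + (6 - 2*X) = -4 - 2*X)
A(O, g) = 4 (A(O, g) = -(-4 - 2*0³) = -(-4 - 2*0) = -(-4 + 0) = -1*(-4) = 4)
b/A(193, 129) + j(-38, 185)/(-17507) = -14306/4 - 77/(-17507) = -14306*¼ - 77*(-1/17507) = -7153/2 + 11/2501 = -17889631/5002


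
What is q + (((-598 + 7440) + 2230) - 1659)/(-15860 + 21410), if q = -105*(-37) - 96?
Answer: 7012121/1850 ≈ 3790.3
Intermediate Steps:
q = 3789 (q = 3885 - 96 = 3789)
q + (((-598 + 7440) + 2230) - 1659)/(-15860 + 21410) = 3789 + (((-598 + 7440) + 2230) - 1659)/(-15860 + 21410) = 3789 + ((6842 + 2230) - 1659)/5550 = 3789 + (9072 - 1659)*(1/5550) = 3789 + 7413*(1/5550) = 3789 + 2471/1850 = 7012121/1850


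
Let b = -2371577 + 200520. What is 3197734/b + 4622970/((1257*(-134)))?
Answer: -1762558549797/60948083161 ≈ -28.919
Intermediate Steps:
b = -2171057
3197734/b + 4622970/((1257*(-134))) = 3197734/(-2171057) + 4622970/((1257*(-134))) = 3197734*(-1/2171057) + 4622970/(-168438) = -3197734/2171057 + 4622970*(-1/168438) = -3197734/2171057 - 770495/28073 = -1762558549797/60948083161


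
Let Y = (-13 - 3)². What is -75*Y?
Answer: -19200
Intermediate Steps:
Y = 256 (Y = (-16)² = 256)
-75*Y = -75*256 = -19200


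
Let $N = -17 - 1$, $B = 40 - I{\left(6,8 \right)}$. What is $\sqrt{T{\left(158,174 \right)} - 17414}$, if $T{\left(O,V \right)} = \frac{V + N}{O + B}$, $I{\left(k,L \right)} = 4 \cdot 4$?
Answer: $\frac{2 i \sqrt{213311}}{7} \approx 131.96 i$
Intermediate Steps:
$I{\left(k,L \right)} = 16$
$B = 24$ ($B = 40 - 16 = 24$)
$N = -18$ ($N = -17 - 1 = -18$)
$T{\left(O,V \right)} = \frac{-18 + V}{24 + O}$ ($T{\left(O,V \right)} = \frac{V - 18}{O + 24} = \frac{-18 + V}{24 + O}$)
$\sqrt{T{\left(158,174 \right)} - 17414} = \sqrt{\frac{-18 + 174}{24 + 158} - 17414} = \sqrt{\frac{1}{182} \cdot 156 - 17414} = \sqrt{\frac{6}{7} - 17414} = \sqrt{- \frac{121892}{7}} = \frac{2 i \sqrt{213311}}{7}$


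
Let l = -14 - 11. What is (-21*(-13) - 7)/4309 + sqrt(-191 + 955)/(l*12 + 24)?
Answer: 266/4309 - sqrt(191)/138 ≈ -0.038416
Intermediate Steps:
l = -25
(-21*(-13) - 7)/4309 + sqrt(-191 + 955)/(l*12 + 24) = (-21*(-13) - 7)/4309 + sqrt(-191 + 955)/(-25*12 + 24) = (273 - 7)*(1/4309) + sqrt(764)/(-300 + 24) = 266*(1/4309) + (2*sqrt(191))/(-276) = 266/4309 + (2*sqrt(191))*(-1/276) = 266/4309 - sqrt(191)/138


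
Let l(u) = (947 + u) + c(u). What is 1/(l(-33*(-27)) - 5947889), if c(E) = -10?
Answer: -1/5946061 ≈ -1.6818e-7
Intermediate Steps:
l(u) = 937 + u (l(u) = (947 + u) - 10 = 937 + u)
1/(l(-33*(-27)) - 5947889) = 1/((937 - 33*(-27)) - 5947889) = 1/((937 + 891) - 5947889) = 1/(1828 - 5947889) = 1/(-5946061) = -1/5946061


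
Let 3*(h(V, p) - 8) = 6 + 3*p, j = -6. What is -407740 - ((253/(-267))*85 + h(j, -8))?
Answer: -108845609/267 ≈ -4.0766e+5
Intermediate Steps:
h(V, p) = 10 + p (h(V, p) = 8 + (6 + 3*p)/3 = 8 + (2 + p) = 10 + p)
-407740 - ((253/(-267))*85 + h(j, -8)) = -407740 - ((253/(-267))*85 + (10 - 8)) = -407740 - ((253*(-1/267))*85 + 2) = -407740 - (-253/267*85 + 2) = -407740 - (-21505/267 + 2) = -407740 - 1*(-20971/267) = -407740 + 20971/267 = -108845609/267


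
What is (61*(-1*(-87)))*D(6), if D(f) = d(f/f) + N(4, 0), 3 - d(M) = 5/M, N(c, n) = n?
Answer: -10614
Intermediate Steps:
d(M) = 3 - 5/M
D(f) = -2 (D(f) = (3 - 5/(f/f)) + 0 = (3 - 5/1) + 0 = (3 - 5*1) + 0 = (3 - 5) + 0 = -2 + 0 = -2)
(61*(-1*(-87)))*D(6) = (61*(-1*(-87)))*(-2) = (61*87)*(-2) = 5307*(-2) = -10614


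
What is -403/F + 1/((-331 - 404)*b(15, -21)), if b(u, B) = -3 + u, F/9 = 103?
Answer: -131681/302820 ≈ -0.43485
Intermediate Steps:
F = 927 (F = 9*103 = 927)
-403/F + 1/((-331 - 404)*b(15, -21)) = -403/927 + 1/((-331 - 404)*(-3 + 15)) = -403*1/927 + 1/(-735*12) = -403/927 - 1/735*1/12 = -403/927 - 1/8820 = -131681/302820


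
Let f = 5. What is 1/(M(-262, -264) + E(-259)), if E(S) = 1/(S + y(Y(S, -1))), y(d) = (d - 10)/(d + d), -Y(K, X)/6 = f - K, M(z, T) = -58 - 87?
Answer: -409459/59373139 ≈ -0.0068964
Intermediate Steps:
M(z, T) = -145
Y(K, X) = -30 + 6*K (Y(K, X) = -6*(5 - K) = -30 + 6*K)
y(d) = (-10 + d)/(2*d) (y(d) = (-10 + d)/((2*d)) = (-10 + d)*(1/(2*d)) = (-10 + d)/(2*d))
E(S) = 1/(S + (-40 + 6*S)/(2*(-30 + 6*S))) (E(S) = 1/(S + (-10 + (-30 + 6*S))/(2*(-30 + 6*S))) = 1/(S + (-40 + 6*S)/(2*(-30 + 6*S))))
1/(M(-262, -264) + E(-259)) = 1/(-145 + 6*(-5 - 259)/(-20 - 27*(-259) + 6*(-259)**2)) = 1/(-145 + 6*(-264)/(-20 + 6993 + 6*67081)) = 1/(-145 + 6*(-264)/(-20 + 6993 + 402486)) = 1/(-145 + 6*(-264)/409459) = 1/(-145 + 6*(1/409459)*(-264)) = 1/(-145 - 1584/409459) = 1/(-59373139/409459) = -409459/59373139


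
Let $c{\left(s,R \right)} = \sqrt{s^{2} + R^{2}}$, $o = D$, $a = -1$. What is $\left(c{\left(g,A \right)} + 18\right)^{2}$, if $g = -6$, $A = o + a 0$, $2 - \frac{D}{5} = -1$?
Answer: $585 + 108 \sqrt{29} \approx 1166.6$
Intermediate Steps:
$D = 15$ ($D = 10 - -5 = 10 + 5 = 15$)
$o = 15$
$A = 15$ ($A = 15 - 0 = 15 + 0 = 15$)
$c{\left(s,R \right)} = \sqrt{R^{2} + s^{2}}$
$\left(c{\left(g,A \right)} + 18\right)^{2} = \left(\sqrt{15^{2} + \left(-6\right)^{2}} + 18\right)^{2} = \left(\sqrt{225 + 36} + 18\right)^{2} = \left(\sqrt{261} + 18\right)^{2} = \left(3 \sqrt{29} + 18\right)^{2} = \left(18 + 3 \sqrt{29}\right)^{2}$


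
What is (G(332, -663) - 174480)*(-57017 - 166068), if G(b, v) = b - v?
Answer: 38701901225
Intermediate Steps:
(G(332, -663) - 174480)*(-57017 - 166068) = ((332 - 1*(-663)) - 174480)*(-57017 - 166068) = ((332 + 663) - 174480)*(-223085) = (995 - 174480)*(-223085) = -173485*(-223085) = 38701901225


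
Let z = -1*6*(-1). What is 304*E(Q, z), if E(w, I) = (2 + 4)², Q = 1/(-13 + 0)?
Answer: 10944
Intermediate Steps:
Q = -1/13 (Q = 1/(-13) = -1/13 ≈ -0.076923)
z = 6 (z = -6*(-1) = 6)
E(w, I) = 36 (E(w, I) = 6² = 36)
304*E(Q, z) = 304*36 = 10944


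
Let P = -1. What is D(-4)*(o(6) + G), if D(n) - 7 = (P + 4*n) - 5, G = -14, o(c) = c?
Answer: 120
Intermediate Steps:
D(n) = 1 + 4*n (D(n) = 7 + ((-1 + 4*n) - 5) = 7 + (-6 + 4*n) = 1 + 4*n)
D(-4)*(o(6) + G) = (1 + 4*(-4))*(6 - 14) = (1 - 16)*(-8) = -15*(-8) = 120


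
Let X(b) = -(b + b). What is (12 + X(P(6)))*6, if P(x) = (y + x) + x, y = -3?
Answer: -36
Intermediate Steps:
P(x) = -3 + 2*x (P(x) = (-3 + x) + x = -3 + 2*x)
X(b) = -2*b
(12 + X(P(6)))*6 = (12 - 2*(-3 + 2*6))*6 = (12 - 2*(-3 + 12))*6 = (12 - 2*9)*6 = (12 - 18)*6 = -6*6 = -36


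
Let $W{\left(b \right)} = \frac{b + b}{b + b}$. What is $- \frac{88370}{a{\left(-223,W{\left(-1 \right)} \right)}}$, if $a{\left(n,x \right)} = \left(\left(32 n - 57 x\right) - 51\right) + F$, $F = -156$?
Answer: $\frac{8837}{740} \approx 11.942$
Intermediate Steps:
$W{\left(b \right)} = 1$ ($W{\left(b \right)} = \frac{2 b}{2 b} = 2 b \frac{1}{2 b} = 1$)
$a{\left(n,x \right)} = -207 - 57 x + 32 n$ ($a{\left(n,x \right)} = \left(\left(32 n - 57 x\right) - 51\right) - 156 = \left(\left(- 57 x + 32 n\right) - 51\right) - 156 = \left(-51 - 57 x + 32 n\right) - 156 = -207 - 57 x + 32 n$)
$- \frac{88370}{a{\left(-223,W{\left(-1 \right)} \right)}} = - \frac{88370}{-207 - 57 + 32 \left(-223\right)} = - \frac{88370}{-207 - 57 - 7136} = - \frac{88370}{-7400} = \left(-88370\right) \left(- \frac{1}{7400}\right) = \frac{8837}{740}$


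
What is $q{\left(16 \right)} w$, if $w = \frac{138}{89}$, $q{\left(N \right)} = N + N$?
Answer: $\frac{4416}{89} \approx 49.618$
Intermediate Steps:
$q{\left(N \right)} = 2 N$
$w = \frac{138}{89}$ ($w = 138 \cdot \frac{1}{89} = \frac{138}{89} \approx 1.5506$)
$q{\left(16 \right)} w = 2 \cdot 16 \cdot \frac{138}{89} = 32 \cdot \frac{138}{89} = \frac{4416}{89}$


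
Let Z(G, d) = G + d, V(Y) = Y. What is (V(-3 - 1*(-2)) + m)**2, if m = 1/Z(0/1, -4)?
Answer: 25/16 ≈ 1.5625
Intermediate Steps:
m = -1/4 (m = 1/(0/1 - 4) = 1/(0*1 - 4) = 1/(0 - 4) = 1/(-4) = -1/4 ≈ -0.25000)
(V(-3 - 1*(-2)) + m)**2 = ((-3 - 1*(-2)) - 1/4)**2 = ((-3 + 2) - 1/4)**2 = (-1 - 1/4)**2 = (-5/4)**2 = 25/16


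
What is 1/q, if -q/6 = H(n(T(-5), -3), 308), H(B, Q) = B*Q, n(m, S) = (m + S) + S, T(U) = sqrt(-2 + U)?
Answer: 1/13244 + I*sqrt(7)/79464 ≈ 7.5506e-5 + 3.3295e-5*I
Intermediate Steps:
n(m, S) = m + 2*S (n(m, S) = (S + m) + S = m + 2*S)
q = 11088 - 1848*I*sqrt(7) (q = -6*(sqrt(-2 - 5) + 2*(-3))*308 = -6*(sqrt(-7) - 6)*308 = -6*(I*sqrt(7) - 6)*308 = -6*(-6 + I*sqrt(7))*308 = -6*(-1848 + 308*I*sqrt(7)) = 11088 - 1848*I*sqrt(7) ≈ 11088.0 - 4889.4*I)
1/q = 1/(11088 - 1848*I*sqrt(7))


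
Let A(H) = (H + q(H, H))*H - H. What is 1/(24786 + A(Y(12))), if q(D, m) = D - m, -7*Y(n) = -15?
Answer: 49/1214634 ≈ 4.0341e-5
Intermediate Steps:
Y(n) = 15/7 (Y(n) = -⅐*(-15) = 15/7)
A(H) = H² - H (A(H) = (H + (H - H))*H - H = (H + 0)*H - H = H*H - H = H² - H)
1/(24786 + A(Y(12))) = 1/(24786 + 15*(-1 + 15/7)/7) = 1/(24786 + (15/7)*(8/7)) = 1/(24786 + 120/49) = 1/(1214634/49) = 49/1214634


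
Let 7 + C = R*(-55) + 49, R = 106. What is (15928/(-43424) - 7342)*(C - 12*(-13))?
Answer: 56114948736/1357 ≈ 4.1352e+7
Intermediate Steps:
C = -5788 (C = -7 + (106*(-55) + 49) = -7 + (-5830 + 49) = -7 - 5781 = -5788)
(15928/(-43424) - 7342)*(C - 12*(-13)) = (15928/(-43424) - 7342)*(-5788 - 12*(-13)) = (15928*(-1/43424) - 7342)*(-5788 + 156) = (-1991/5428 - 7342)*(-5632) = -39854367/5428*(-5632) = 56114948736/1357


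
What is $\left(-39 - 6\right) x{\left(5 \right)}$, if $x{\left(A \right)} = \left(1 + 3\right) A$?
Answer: $-900$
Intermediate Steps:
$x{\left(A \right)} = 4 A$
$\left(-39 - 6\right) x{\left(5 \right)} = \left(-39 - 6\right) 4 \cdot 5 = \left(-45\right) 20 = -900$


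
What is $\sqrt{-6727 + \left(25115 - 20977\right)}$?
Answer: $i \sqrt{2589} \approx 50.882 i$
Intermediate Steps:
$\sqrt{-6727 + \left(25115 - 20977\right)} = \sqrt{-6727 + 4138} = \sqrt{-2589} = i \sqrt{2589}$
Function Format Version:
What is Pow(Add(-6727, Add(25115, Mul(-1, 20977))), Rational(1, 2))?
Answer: Mul(I, Pow(2589, Rational(1, 2))) ≈ Mul(50.882, I)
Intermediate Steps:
Pow(Add(-6727, Add(25115, Mul(-1, 20977))), Rational(1, 2)) = Pow(Add(-6727, Add(25115, -20977)), Rational(1, 2)) = Pow(Add(-6727, 4138), Rational(1, 2)) = Pow(-2589, Rational(1, 2)) = Mul(I, Pow(2589, Rational(1, 2)))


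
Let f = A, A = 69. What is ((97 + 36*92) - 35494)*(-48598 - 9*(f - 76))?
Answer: 1557245475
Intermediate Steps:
f = 69
((97 + 36*92) - 35494)*(-48598 - 9*(f - 76)) = ((97 + 36*92) - 35494)*(-48598 - 9*(69 - 76)) = ((97 + 3312) - 35494)*(-48598 - 9*(-7)) = (3409 - 35494)*(-48598 + 63) = -32085*(-48535) = 1557245475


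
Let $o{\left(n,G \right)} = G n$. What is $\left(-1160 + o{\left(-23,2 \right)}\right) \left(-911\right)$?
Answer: $1098666$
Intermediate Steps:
$\left(-1160 + o{\left(-23,2 \right)}\right) \left(-911\right) = \left(-1160 + 2 \left(-23\right)\right) \left(-911\right) = \left(-1160 - 46\right) \left(-911\right) = \left(-1206\right) \left(-911\right) = 1098666$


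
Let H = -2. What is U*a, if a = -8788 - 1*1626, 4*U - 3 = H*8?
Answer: 67691/2 ≈ 33846.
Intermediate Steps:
U = -13/4 (U = ¾ + (-2*8)/4 = ¾ + (¼)*(-16) = ¾ - 4 = -13/4 ≈ -3.2500)
a = -10414 (a = -8788 - 1626 = -10414)
U*a = -13/4*(-10414) = 67691/2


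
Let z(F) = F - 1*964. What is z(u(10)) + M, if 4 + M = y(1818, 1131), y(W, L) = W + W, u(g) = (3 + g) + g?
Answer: 2691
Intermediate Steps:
u(g) = 3 + 2*g
z(F) = -964 + F (z(F) = F - 964 = -964 + F)
y(W, L) = 2*W
M = 3632 (M = -4 + 2*1818 = -4 + 3636 = 3632)
z(u(10)) + M = (-964 + (3 + 2*10)) + 3632 = (-964 + (3 + 20)) + 3632 = (-964 + 23) + 3632 = -941 + 3632 = 2691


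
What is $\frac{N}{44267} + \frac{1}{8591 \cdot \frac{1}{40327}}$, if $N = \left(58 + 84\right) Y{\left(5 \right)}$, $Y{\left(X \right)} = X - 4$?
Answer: $\frac{1786375231}{380297797} \approx 4.6973$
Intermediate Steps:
$Y{\left(X \right)} = -4 + X$
$N = 142$ ($N = \left(58 + 84\right) \left(-4 + 5\right) = 142 \cdot 1 = 142$)
$\frac{N}{44267} + \frac{1}{8591 \cdot \frac{1}{40327}} = \frac{142}{44267} + \frac{1}{8591 \cdot \frac{1}{40327}} = 142 \cdot \frac{1}{44267} + \frac{\frac{1}{\frac{1}{40327}}}{8591} = \frac{142}{44267} + \frac{1}{8591} \cdot 40327 = \frac{142}{44267} + \frac{40327}{8591} = \frac{1786375231}{380297797}$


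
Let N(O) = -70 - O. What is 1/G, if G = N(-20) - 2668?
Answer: -1/2718 ≈ -0.00036792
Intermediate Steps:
G = -2718 (G = (-70 - 1*(-20)) - 2668 = (-70 + 20) - 2668 = -50 - 2668 = -2718)
1/G = 1/(-2718) = -1/2718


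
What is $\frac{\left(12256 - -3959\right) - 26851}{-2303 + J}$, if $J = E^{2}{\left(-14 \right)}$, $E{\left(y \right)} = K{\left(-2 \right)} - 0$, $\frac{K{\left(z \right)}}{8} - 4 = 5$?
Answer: $- \frac{10636}{2881} \approx -3.6918$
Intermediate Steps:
$K{\left(z \right)} = 72$ ($K{\left(z \right)} = 32 + 8 \cdot 5 = 32 + 40 = 72$)
$E{\left(y \right)} = 72$ ($E{\left(y \right)} = 72 - 0 = 72 + 0 = 72$)
$J = 5184$ ($J = 72^{2} = 5184$)
$\frac{\left(12256 - -3959\right) - 26851}{-2303 + J} = \frac{\left(12256 - -3959\right) - 26851}{-2303 + 5184} = \frac{\left(12256 + 3959\right) - 26851}{2881} = \left(16215 - 26851\right) \frac{1}{2881} = \left(-10636\right) \frac{1}{2881} = - \frac{10636}{2881}$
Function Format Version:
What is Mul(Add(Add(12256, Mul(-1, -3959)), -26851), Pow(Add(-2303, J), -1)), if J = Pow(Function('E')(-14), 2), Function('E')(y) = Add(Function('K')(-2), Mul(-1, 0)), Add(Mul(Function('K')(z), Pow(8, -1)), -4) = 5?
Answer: Rational(-10636, 2881) ≈ -3.6918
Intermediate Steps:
Function('K')(z) = 72 (Function('K')(z) = Add(32, Mul(8, 5)) = Add(32, 40) = 72)
Function('E')(y) = 72 (Function('E')(y) = Add(72, Mul(-1, 0)) = Add(72, 0) = 72)
J = 5184 (J = Pow(72, 2) = 5184)
Mul(Add(Add(12256, Mul(-1, -3959)), -26851), Pow(Add(-2303, J), -1)) = Mul(Add(Add(12256, Mul(-1, -3959)), -26851), Pow(Add(-2303, 5184), -1)) = Mul(Add(Add(12256, 3959), -26851), Pow(2881, -1)) = Mul(Add(16215, -26851), Rational(1, 2881)) = Mul(-10636, Rational(1, 2881)) = Rational(-10636, 2881)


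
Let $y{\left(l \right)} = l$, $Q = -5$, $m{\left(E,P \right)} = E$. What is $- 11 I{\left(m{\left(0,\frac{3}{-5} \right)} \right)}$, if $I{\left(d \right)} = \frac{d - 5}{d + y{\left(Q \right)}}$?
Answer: $-11$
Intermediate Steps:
$I{\left(d \right)} = 1$ ($I{\left(d \right)} = \frac{d - 5}{d - 5} = \frac{-5 + d}{-5 + d} = 1$)
$- 11 I{\left(m{\left(0,\frac{3}{-5} \right)} \right)} = \left(-11\right) 1 = -11$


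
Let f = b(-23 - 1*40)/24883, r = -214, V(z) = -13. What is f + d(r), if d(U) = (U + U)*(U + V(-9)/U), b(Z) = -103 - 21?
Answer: 2278436654/24883 ≈ 91566.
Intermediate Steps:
b(Z) = -124
f = -124/24883 ≈ -0.0049833
d(U) = 2*U*(U - 13/U) (d(U) = (U + U)*(U - 13/U) = (2*U)*(U - 13/U) = 2*U*(U - 13/U))
f + d(r) = -124/24883 + (-26 + 2*(-214)**2) = -124/24883 + (-26 + 2*45796) = -124/24883 + (-26 + 91592) = -124/24883 + 91566 = 2278436654/24883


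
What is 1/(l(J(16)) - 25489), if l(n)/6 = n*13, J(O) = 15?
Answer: -1/24319 ≈ -4.1120e-5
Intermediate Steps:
l(n) = 78*n (l(n) = 6*(n*13) = 6*(13*n) = 78*n)
1/(l(J(16)) - 25489) = 1/(78*15 - 25489) = 1/(1170 - 25489) = 1/(-24319) = -1/24319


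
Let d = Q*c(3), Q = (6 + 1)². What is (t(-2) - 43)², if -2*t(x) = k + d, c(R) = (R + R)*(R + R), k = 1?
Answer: 3426201/4 ≈ 8.5655e+5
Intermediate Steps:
c(R) = 4*R² (c(R) = (2*R)*(2*R) = 4*R²)
Q = 49 (Q = 7² = 49)
d = 1764 (d = 49*(4*3²) = 49*(4*9) = 49*36 = 1764)
t(x) = -1765/2 (t(x) = -(1 + 1764)/2 = -½*1765 = -1765/2)
(t(-2) - 43)² = (-1765/2 - 43)² = (-1851/2)² = 3426201/4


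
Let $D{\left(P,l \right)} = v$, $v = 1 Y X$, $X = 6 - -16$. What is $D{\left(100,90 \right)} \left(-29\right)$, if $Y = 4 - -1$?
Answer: $-3190$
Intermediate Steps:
$Y = 5$ ($Y = 4 + 1 = 5$)
$X = 22$ ($X = 6 + 16 = 22$)
$v = 110$ ($v = 1 \cdot 5 \cdot 22 = 5 \cdot 22 = 110$)
$D{\left(P,l \right)} = 110$
$D{\left(100,90 \right)} \left(-29\right) = 110 \left(-29\right) = -3190$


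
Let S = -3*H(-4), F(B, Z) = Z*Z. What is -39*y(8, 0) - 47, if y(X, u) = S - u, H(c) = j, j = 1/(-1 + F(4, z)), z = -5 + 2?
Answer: -259/8 ≈ -32.375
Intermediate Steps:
z = -3
F(B, Z) = Z**2
j = 1/8 (j = 1/(-1 + (-3)**2) = 1/(-1 + 9) = 1/8 ≈ 0.12500)
H(c) = 1/8
S = -3/8 (S = -3*1/8 = -3/8 ≈ -0.37500)
y(X, u) = -3/8 - u
-39*y(8, 0) - 47 = -39*(-3/8 - 1*0) - 47 = -39*(-3/8 + 0) - 47 = -39*(-3/8) - 47 = 117/8 - 47 = -259/8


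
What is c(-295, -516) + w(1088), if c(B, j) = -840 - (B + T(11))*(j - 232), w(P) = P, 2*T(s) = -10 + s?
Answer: -220038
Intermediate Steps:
T(s) = -5 + s/2 (T(s) = (-10 + s)/2 = -5 + s/2)
c(B, j) = -840 - (½ + B)*(-232 + j) (c(B, j) = -840 - (B + (-5 + (½)*11))*(j - 232) = -840 - (B + (-5 + 11/2))*(-232 + j) = -840 - (B + ½)*(-232 + j) = -840 - (½ + B)*(-232 + j))
c(-295, -516) + w(1088) = (-724 + 232*(-295) - ½*(-516) - 1*(-295)*(-516)) + 1088 = (-724 - 68440 + 258 - 152220) + 1088 = -221126 + 1088 = -220038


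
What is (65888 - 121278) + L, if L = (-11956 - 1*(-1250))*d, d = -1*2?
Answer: -33978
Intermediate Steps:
d = -2
L = 21412 (L = (-11956 - 1*(-1250))*(-2) = (-11956 + 1250)*(-2) = -10706*(-2) = 21412)
(65888 - 121278) + L = (65888 - 121278) + 21412 = -55390 + 21412 = -33978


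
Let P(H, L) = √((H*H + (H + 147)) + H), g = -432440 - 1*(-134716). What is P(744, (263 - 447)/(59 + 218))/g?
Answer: -√555171/297724 ≈ -0.0025026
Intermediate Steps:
g = -297724 (g = -432440 + 134716 = -297724)
P(H, L) = √(147 + H² + 2*H) (P(H, L) = √((H² + (147 + H)) + H) = √((147 + H + H²) + H) = √(147 + H² + 2*H))
P(744, (263 - 447)/(59 + 218))/g = √(147 + 744² + 2*744)/(-297724) = √(147 + 553536 + 1488)*(-1/297724) = √555171*(-1/297724) = -√555171/297724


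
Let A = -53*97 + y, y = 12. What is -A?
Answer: 5129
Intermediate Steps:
A = -5129 (A = -53*97 + 12 = -5141 + 12 = -5129)
-A = -1*(-5129) = 5129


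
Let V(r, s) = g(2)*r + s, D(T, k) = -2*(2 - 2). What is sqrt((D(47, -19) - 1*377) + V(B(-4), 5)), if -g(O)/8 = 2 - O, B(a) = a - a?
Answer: 2*I*sqrt(93) ≈ 19.287*I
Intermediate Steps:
B(a) = 0
g(O) = -16 + 8*O (g(O) = -8*(2 - O) = -16 + 8*O)
D(T, k) = 0 (D(T, k) = -2*0 = 0)
V(r, s) = s (V(r, s) = (-16 + 8*2)*r + s = (-16 + 16)*r + s = 0*r + s = 0 + s = s)
sqrt((D(47, -19) - 1*377) + V(B(-4), 5)) = sqrt((0 - 1*377) + 5) = sqrt((0 - 377) + 5) = sqrt(-377 + 5) = sqrt(-372) = 2*I*sqrt(93)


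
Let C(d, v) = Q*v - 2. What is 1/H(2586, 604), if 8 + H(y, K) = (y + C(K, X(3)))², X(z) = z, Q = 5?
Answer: 1/6754793 ≈ 1.4804e-7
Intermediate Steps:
C(d, v) = -2 + 5*v (C(d, v) = 5*v - 2 = -2 + 5*v)
H(y, K) = -8 + (13 + y)² (H(y, K) = -8 + (y + (-2 + 5*3))² = -8 + (y + (-2 + 15))² = -8 + (y + 13)² = -8 + (13 + y)²)
1/H(2586, 604) = 1/(-8 + (13 + 2586)²) = 1/(-8 + 2599²) = 1/(-8 + 6754801) = 1/6754793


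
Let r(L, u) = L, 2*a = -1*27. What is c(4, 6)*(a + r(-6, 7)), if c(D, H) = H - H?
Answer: 0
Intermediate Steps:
a = -27/2 (a = (-1*27)/2 = (½)*(-27) = -27/2 ≈ -13.500)
c(D, H) = 0
c(4, 6)*(a + r(-6, 7)) = 0*(-27/2 - 6) = 0*(-39/2) = 0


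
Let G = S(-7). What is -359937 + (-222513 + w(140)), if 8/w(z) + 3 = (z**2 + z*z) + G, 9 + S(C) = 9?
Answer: -22830292642/39197 ≈ -5.8245e+5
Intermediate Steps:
S(C) = 0 (S(C) = -9 + 9 = 0)
G = 0
w(z) = 8/(-3 + 2*z**2) (w(z) = 8/(-3 + ((z**2 + z*z) + 0)) = 8/(-3 + ((z**2 + z**2) + 0)) = 8/(-3 + (2*z**2 + 0)) = 8/(-3 + 2*z**2))
-359937 + (-222513 + w(140)) = -359937 + (-222513 + 8/(-3 + 2*140**2)) = -359937 + (-222513 + 8/(-3 + 2*19600)) = -359937 + (-222513 + 8/(-3 + 39200)) = -359937 + (-222513 + 8/39197) = -359937 - 8721842053/39197 = -22830292642/39197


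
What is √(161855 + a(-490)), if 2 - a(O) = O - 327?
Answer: √162674 ≈ 403.33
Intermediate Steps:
a(O) = 329 - O (a(O) = 2 - (O - 327) = 2 - (-327 + O) = 2 + (327 - O) = 329 - O)
√(161855 + a(-490)) = √(161855 + (329 - 1*(-490))) = √(161855 + (329 + 490)) = √(161855 + 819) = √162674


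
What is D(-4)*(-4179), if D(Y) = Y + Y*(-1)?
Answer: 0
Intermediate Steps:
D(Y) = 0 (D(Y) = Y - Y = 0)
D(-4)*(-4179) = 0*(-4179) = 0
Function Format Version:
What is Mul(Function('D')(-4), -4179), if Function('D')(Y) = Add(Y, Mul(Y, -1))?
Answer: 0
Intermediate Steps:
Function('D')(Y) = 0 (Function('D')(Y) = Add(Y, Mul(-1, Y)) = 0)
Mul(Function('D')(-4), -4179) = Mul(0, -4179) = 0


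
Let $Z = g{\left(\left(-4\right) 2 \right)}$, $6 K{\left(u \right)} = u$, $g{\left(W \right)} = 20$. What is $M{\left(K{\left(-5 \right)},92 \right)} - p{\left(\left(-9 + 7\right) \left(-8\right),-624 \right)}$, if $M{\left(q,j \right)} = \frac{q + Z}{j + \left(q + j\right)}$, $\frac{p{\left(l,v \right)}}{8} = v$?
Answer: $\frac{5486323}{1099} \approx 4992.1$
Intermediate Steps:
$K{\left(u \right)} = \frac{u}{6}$
$Z = 20$
$p{\left(l,v \right)} = 8 v$
$M{\left(q,j \right)} = \frac{20 + q}{q + 2 j}$ ($M{\left(q,j \right)} = \frac{q + 20}{j + \left(q + j\right)} = \frac{20 + q}{j + \left(j + q\right)} = \frac{20 + q}{q + 2 j}$)
$M{\left(K{\left(-5 \right)},92 \right)} - p{\left(\left(-9 + 7\right) \left(-8\right),-624 \right)} = \frac{20 + \frac{1}{6} \left(-5\right)}{\frac{1}{6} \left(-5\right) + 2 \cdot 92} - 8 \left(-624\right) = \frac{20 - \frac{5}{6}}{- \frac{5}{6} + 184} - -4992 = \frac{1}{\frac{1099}{6}} \cdot \frac{115}{6} + 4992 = \frac{6}{1099} \cdot \frac{115}{6} + 4992 = \frac{115}{1099} + 4992 = \frac{5486323}{1099}$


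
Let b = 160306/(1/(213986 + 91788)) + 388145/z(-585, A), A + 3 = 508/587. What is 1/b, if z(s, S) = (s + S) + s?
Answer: 688043/33726083429325177 ≈ 2.0401e-11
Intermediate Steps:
A = -1253/587 (A = -3 + 508/587 = -1253/587 ≈ -2.1346)
z(s, S) = S + 2*s (z(s, S) = (S + s) + s = S + 2*s)
b = 33726083429325177/688043 (b = 160306/(1/(213986 + 91788)) + 388145/(-1253/587 + 2*(-585)) = 160306/(1/305774) + 388145/(-1253/587 - 1170) = 160306/(1/305774) + 388145/(-688043/587) = 160306*305774 + 388145*(-587/688043) = 49017406844 - 227841115/688043 = 33726083429325177/688043 ≈ 4.9017e+10)
1/b = 1/(33726083429325177/688043) = 688043/33726083429325177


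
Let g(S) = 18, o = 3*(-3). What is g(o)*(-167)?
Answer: -3006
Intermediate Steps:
o = -9
g(o)*(-167) = 18*(-167) = -3006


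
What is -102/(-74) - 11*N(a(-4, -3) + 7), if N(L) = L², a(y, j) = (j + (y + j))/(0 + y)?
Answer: -146723/148 ≈ -991.37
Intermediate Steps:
a(y, j) = (y + 2*j)/y (a(y, j) = (j + (j + y))/y = (y + 2*j)/y)
-102/(-74) - 11*N(a(-4, -3) + 7) = -102/(-74) - 11*((-4 + 2*(-3))/(-4) + 7)² = -102*(-1/74) - 11*(-(-4 - 6)/4 + 7)² = 51/37 - 11*(-¼*(-10) + 7)² = 51/37 - 11*(5/2 + 7)² = 51/37 - 11*(19/2)² = 51/37 - 11*361/4 = 51/37 - 3971/4 = -146723/148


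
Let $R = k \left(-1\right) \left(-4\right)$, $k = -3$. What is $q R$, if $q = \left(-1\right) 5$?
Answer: $60$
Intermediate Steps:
$q = -5$
$R = -12$ ($R = \left(-3\right) \left(-1\right) \left(-4\right) = 3 \left(-4\right) = -12$)
$q R = \left(-5\right) \left(-12\right) = 60$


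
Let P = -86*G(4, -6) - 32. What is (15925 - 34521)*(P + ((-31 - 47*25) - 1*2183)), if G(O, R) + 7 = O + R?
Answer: 49223612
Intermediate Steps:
G(O, R) = -7 + O + R (G(O, R) = -7 + (O + R) = -7 + O + R)
P = 742 (P = -86*(-7 + 4 - 6) - 32 = -86*(-9) - 32 = 774 - 32 = 742)
(15925 - 34521)*(P + ((-31 - 47*25) - 1*2183)) = (15925 - 34521)*(742 + ((-31 - 47*25) - 1*2183)) = -18596*(742 + ((-31 - 1175) - 2183)) = -18596*(742 + (-1206 - 2183)) = -18596*(742 - 3389) = -18596*(-2647) = 49223612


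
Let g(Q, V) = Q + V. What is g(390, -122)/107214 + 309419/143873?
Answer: 16606303315/7712599911 ≈ 2.1531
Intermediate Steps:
g(390, -122)/107214 + 309419/143873 = (390 - 122)/107214 + 309419/143873 = 268*(1/107214) + 309419*(1/143873) = 134/53607 + 309419/143873 = 16606303315/7712599911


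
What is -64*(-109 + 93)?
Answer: 1024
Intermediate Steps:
-64*(-109 + 93) = -64*(-16) = 1024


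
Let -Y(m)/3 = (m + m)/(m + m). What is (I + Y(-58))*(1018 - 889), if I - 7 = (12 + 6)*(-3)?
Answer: -6450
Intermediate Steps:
Y(m) = -3 (Y(m) = -3*(m + m)/(m + m) = -3*2*m/(2*m) = -3*2*m*1/(2*m) = -3*1 = -3)
I = -47 (I = 7 + (12 + 6)*(-3) = 7 + 18*(-3) = 7 - 54 = -47)
(I + Y(-58))*(1018 - 889) = (-47 - 3)*(1018 - 889) = -50*129 = -6450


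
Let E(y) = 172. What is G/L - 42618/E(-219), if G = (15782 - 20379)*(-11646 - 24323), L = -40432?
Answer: -7540810943/1738576 ≈ -4337.4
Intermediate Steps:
G = 165349493 (G = -4597*(-35969) = 165349493)
G/L - 42618/E(-219) = 165349493/(-40432) - 42618/172 = 165349493*(-1/40432) - 42618*1/172 = -165349493/40432 - 21309/86 = -7540810943/1738576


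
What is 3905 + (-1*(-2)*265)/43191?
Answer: 168661385/43191 ≈ 3905.0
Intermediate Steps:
3905 + (-1*(-2)*265)/43191 = 3905 + (2*265)*(1/43191) = 3905 + 530*(1/43191) = 3905 + 530/43191 = 168661385/43191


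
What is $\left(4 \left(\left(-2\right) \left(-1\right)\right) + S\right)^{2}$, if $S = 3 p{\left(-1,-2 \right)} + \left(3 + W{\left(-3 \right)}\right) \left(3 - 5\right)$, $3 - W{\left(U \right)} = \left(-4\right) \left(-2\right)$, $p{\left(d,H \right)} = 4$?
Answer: $576$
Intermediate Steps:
$W{\left(U \right)} = -5$ ($W{\left(U \right)} = 3 - \left(-4\right) \left(-2\right) = 3 - 8 = -5$)
$S = 16$ ($S = 3 \cdot 4 + \left(3 - 5\right) \left(3 - 5\right) = 12 - -4 = 12 + 4 = 16$)
$\left(4 \left(\left(-2\right) \left(-1\right)\right) + S\right)^{2} = \left(4 \left(\left(-2\right) \left(-1\right)\right) + 16\right)^{2} = \left(4 \cdot 2 + 16\right)^{2} = \left(8 + 16\right)^{2} = 24^{2} = 576$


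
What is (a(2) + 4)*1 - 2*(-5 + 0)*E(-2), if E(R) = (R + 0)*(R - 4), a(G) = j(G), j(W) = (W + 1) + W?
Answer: 129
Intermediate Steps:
j(W) = 1 + 2*W (j(W) = (1 + W) + W = 1 + 2*W)
a(G) = 1 + 2*G
E(R) = R*(-4 + R)
(a(2) + 4)*1 - 2*(-5 + 0)*E(-2) = ((1 + 2*2) + 4)*1 - 2*(-5 + 0)*(-2*(-4 - 2)) = ((1 + 4) + 4)*1 - (-10)*(-2*(-6)) = (5 + 4)*1 - (-10)*12 = 9*1 - 2*(-60) = 9 + 120 = 129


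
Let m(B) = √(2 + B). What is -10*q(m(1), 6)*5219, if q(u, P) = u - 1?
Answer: 52190 - 52190*√3 ≈ -38206.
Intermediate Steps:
q(u, P) = -1 + u
-10*q(m(1), 6)*5219 = -10*(-1 + √(2 + 1))*5219 = -10*(-1 + √3)*5219 = (10 - 10*√3)*5219 = 52190 - 52190*√3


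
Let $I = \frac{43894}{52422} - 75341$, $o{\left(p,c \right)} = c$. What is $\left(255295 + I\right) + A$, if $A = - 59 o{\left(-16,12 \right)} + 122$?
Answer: $\frac{4701436595}{26211} \approx 1.7937 \cdot 10^{5}$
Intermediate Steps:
$I = - \frac{1974741004}{26211}$ ($I = 43894 \cdot \frac{1}{52422} - 75341 = \frac{21947}{26211} - 75341 = - \frac{1974741004}{26211} \approx -75340.0$)
$A = -586$ ($A = \left(-59\right) 12 + 122 = -708 + 122 = -586$)
$\left(255295 + I\right) + A = \left(255295 - \frac{1974741004}{26211}\right) - 586 = \frac{4716796241}{26211} - 586 = \frac{4701436595}{26211}$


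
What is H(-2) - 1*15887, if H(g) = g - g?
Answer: -15887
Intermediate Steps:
H(g) = 0
H(-2) - 1*15887 = 0 - 1*15887 = 0 - 15887 = -15887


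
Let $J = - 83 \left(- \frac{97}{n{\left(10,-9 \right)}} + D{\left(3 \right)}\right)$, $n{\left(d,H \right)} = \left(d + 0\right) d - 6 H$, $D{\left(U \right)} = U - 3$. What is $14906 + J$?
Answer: $\frac{2303575}{154} \approx 14958.0$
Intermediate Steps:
$D{\left(U \right)} = -3 + U$
$n{\left(d,H \right)} = d^{2} - 6 H$ ($n{\left(d,H \right)} = d d - 6 H = d^{2} - 6 H$)
$J = \frac{8051}{154}$ ($J = - 83 \left(- \frac{97}{10^{2} - -54} + \left(-3 + 3\right)\right) = - 83 \left(- \frac{97}{100 + 54} + 0\right) = - 83 \left(- \frac{97}{154} + 0\right) = \left(-83\right) \left(- \frac{97}{154}\right) = \frac{8051}{154} \approx 52.279$)
$14906 + J = 14906 + \frac{8051}{154} = \frac{2303575}{154}$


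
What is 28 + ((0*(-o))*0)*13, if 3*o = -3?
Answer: 28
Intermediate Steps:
o = -1 (o = (⅓)*(-3) = -1)
28 + ((0*(-o))*0)*13 = 28 + ((0*(-1*(-1)))*0)*13 = 28 + ((0*1)*0)*13 = 28 + (0*0)*13 = 28 + 0*13 = 28 + 0 = 28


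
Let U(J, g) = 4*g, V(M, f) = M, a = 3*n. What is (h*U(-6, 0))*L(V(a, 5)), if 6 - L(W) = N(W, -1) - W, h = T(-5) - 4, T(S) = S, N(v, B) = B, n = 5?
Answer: 0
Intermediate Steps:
a = 15 (a = 3*5 = 15)
h = -9 (h = -5 - 4 = -9)
L(W) = 7 + W (L(W) = 6 - (-1 - W) = 6 + (1 + W) = 7 + W)
(h*U(-6, 0))*L(V(a, 5)) = (-36*0)*(7 + 15) = -9*0*22 = 0*22 = 0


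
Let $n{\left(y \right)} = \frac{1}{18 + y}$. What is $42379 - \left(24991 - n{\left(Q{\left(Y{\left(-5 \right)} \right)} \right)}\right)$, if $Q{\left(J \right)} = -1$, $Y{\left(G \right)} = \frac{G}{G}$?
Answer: $\frac{295597}{17} \approx 17388.0$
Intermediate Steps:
$Y{\left(G \right)} = 1$
$42379 - \left(24991 - n{\left(Q{\left(Y{\left(-5 \right)} \right)} \right)}\right) = 42379 - \left(24991 - \frac{1}{18 - 1}\right) = 42379 - \left(24991 - \frac{1}{17}\right) = 42379 - \frac{424846}{17} = \frac{295597}{17}$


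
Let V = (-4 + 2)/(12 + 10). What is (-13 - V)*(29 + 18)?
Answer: -6674/11 ≈ -606.73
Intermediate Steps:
V = -1/11 (V = -2/22 = -2*1/22 = -1/11 ≈ -0.090909)
(-13 - V)*(29 + 18) = (-13 - 1*(-1/11))*(29 + 18) = (-13 + 1/11)*47 = -142/11*47 = -6674/11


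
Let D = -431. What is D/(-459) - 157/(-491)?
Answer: 283684/225369 ≈ 1.2588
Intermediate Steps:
D/(-459) - 157/(-491) = -431/(-459) - 157/(-491) = -431*(-1/459) - 157*(-1/491) = 431/459 + 157/491 = 283684/225369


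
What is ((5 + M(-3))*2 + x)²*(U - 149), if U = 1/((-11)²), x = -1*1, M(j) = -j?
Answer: -4056300/121 ≈ -33523.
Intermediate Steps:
x = -1
U = 1/121 ≈ 0.0082645
((5 + M(-3))*2 + x)²*(U - 149) = ((5 - 1*(-3))*2 - 1)²*(1/121 - 149) = ((5 + 3)*2 - 1)²*(-18028/121) = (8*2 - 1)²*(-18028/121) = (16 - 1)²*(-18028/121) = 15²*(-18028/121) = 225*(-18028/121) = -4056300/121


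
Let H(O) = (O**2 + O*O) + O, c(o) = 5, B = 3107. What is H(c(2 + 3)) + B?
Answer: 3162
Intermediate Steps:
H(O) = O + 2*O**2 (H(O) = (O**2 + O**2) + O = 2*O**2 + O = O + 2*O**2)
H(c(2 + 3)) + B = 5*(1 + 2*5) + 3107 = 5*(1 + 10) + 3107 = 5*11 + 3107 = 55 + 3107 = 3162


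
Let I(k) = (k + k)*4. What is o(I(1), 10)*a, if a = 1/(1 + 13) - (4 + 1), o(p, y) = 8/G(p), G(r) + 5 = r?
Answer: -92/7 ≈ -13.143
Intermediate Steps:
G(r) = -5 + r
I(k) = 8*k (I(k) = (2*k)*4 = 8*k)
o(p, y) = 8/(-5 + p)
a = -69/14 (a = 1/14 - 1*5 = 1/14 - 5 = -69/14 ≈ -4.9286)
o(I(1), 10)*a = (8/(-5 + 8*1))*(-69/14) = (8/(-5 + 8))*(-69/14) = (8/3)*(-69/14) = -92/7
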